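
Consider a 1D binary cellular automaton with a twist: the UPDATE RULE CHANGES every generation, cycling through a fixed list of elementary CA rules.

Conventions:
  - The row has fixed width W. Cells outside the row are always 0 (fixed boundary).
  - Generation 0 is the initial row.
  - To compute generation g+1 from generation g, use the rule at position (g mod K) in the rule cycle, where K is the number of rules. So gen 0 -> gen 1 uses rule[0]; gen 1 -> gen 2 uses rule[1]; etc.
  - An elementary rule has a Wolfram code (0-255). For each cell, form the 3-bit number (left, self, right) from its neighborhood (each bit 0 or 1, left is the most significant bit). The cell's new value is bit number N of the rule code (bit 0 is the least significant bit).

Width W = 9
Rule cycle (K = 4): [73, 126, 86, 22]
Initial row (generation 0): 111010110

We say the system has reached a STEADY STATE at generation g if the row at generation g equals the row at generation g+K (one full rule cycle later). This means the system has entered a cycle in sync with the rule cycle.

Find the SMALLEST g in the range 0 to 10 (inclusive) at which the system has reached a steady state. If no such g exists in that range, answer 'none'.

Gen 0: 111010110
Gen 1 (rule 73): 101000110
Gen 2 (rule 126): 111101111
Gen 3 (rule 86): 000100001
Gen 4 (rule 22): 001110011
Gen 5 (rule 73): 101010011
Gen 6 (rule 126): 111111111
Gen 7 (rule 86): 000000001
Gen 8 (rule 22): 000000011
Gen 9 (rule 73): 111111011
Gen 10 (rule 126): 100001111
Gen 11 (rule 86): 110010001
Gen 12 (rule 22): 001111011
Gen 13 (rule 73): 101001011
Gen 14 (rule 126): 111111111

Answer: none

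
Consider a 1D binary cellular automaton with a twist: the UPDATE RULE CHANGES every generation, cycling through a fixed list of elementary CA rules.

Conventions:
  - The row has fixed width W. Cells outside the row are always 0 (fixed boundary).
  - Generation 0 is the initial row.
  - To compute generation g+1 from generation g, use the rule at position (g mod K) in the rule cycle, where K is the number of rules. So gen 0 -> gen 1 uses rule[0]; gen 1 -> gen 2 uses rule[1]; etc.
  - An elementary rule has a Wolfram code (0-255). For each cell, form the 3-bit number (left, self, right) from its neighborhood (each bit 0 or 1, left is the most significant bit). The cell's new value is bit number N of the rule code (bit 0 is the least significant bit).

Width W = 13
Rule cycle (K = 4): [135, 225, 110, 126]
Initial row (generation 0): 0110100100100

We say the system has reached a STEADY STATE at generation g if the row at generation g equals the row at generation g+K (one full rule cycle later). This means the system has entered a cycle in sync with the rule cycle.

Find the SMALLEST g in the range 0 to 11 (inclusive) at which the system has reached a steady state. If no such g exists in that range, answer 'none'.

Answer: none

Derivation:
Gen 0: 0110100100100
Gen 1 (rule 135): 1000101101101
Gen 2 (rule 225): 0010010110110
Gen 3 (rule 110): 0110111111110
Gen 4 (rule 126): 1111100000011
Gen 5 (rule 135): 0111001111100
Gen 6 (rule 225): 0011000111101
Gen 7 (rule 110): 0111001100111
Gen 8 (rule 126): 1101111111101
Gen 9 (rule 135): 0000111111001
Gen 10 (rule 225): 1110011111000
Gen 11 (rule 110): 1010110001000
Gen 12 (rule 126): 1111111011100
Gen 13 (rule 135): 0111110001001
Gen 14 (rule 225): 0011110100000
Gen 15 (rule 110): 0110011100000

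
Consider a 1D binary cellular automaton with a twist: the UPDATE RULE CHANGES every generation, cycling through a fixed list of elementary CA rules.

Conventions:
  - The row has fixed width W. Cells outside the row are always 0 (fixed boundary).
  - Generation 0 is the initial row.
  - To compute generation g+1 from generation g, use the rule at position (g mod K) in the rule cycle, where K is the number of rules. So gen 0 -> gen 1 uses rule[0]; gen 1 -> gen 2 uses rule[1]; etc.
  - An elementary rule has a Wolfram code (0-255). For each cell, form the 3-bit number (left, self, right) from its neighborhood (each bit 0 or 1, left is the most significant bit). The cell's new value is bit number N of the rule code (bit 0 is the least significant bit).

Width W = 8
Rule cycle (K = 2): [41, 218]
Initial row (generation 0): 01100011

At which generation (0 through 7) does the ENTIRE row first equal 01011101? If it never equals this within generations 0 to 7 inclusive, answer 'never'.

Gen 0: 01100011
Gen 1 (rule 41): 01001010
Gen 2 (rule 218): 10110001
Gen 3 (rule 41): 01100100
Gen 4 (rule 218): 11111010
Gen 5 (rule 41): 10000100
Gen 6 (rule 218): 01001010
Gen 7 (rule 41): 00000100

Answer: never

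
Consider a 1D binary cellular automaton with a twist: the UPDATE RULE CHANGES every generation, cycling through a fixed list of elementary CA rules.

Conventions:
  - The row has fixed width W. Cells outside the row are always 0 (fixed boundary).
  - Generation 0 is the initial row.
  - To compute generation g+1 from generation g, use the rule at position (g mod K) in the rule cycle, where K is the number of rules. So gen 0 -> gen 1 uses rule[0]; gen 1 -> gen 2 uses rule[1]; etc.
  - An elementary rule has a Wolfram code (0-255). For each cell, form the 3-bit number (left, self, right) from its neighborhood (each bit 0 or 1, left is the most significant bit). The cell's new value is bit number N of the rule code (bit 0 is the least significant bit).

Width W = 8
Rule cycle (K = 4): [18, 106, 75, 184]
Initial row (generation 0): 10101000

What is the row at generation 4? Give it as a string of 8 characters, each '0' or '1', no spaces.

Gen 0: 10101000
Gen 1 (rule 18): 00000100
Gen 2 (rule 106): 00001000
Gen 3 (rule 75): 11110011
Gen 4 (rule 184): 11101010

Answer: 11101010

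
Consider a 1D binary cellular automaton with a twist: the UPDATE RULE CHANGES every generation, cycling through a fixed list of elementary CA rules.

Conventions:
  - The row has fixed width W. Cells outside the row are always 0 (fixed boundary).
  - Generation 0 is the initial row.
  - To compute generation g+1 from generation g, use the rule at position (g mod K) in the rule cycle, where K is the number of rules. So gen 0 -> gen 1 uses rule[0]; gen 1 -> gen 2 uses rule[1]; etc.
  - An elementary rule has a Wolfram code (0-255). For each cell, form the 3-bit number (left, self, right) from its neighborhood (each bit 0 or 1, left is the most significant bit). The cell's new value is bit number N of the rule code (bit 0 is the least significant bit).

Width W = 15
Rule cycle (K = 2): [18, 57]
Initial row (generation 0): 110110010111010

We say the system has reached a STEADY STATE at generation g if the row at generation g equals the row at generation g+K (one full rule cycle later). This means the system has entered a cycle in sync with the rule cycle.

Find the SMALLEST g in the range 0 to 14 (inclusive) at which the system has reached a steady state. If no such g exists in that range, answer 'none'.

Answer: 7

Derivation:
Gen 0: 110110010111010
Gen 1 (rule 18): 000001100000001
Gen 2 (rule 57): 111101011111100
Gen 3 (rule 18): 000000000000010
Gen 4 (rule 57): 111111111111001
Gen 5 (rule 18): 000000000000110
Gen 6 (rule 57): 111111111110101
Gen 7 (rule 18): 000000000000000
Gen 8 (rule 57): 111111111111111
Gen 9 (rule 18): 000000000000000
Gen 10 (rule 57): 111111111111111
Gen 11 (rule 18): 000000000000000
Gen 12 (rule 57): 111111111111111
Gen 13 (rule 18): 000000000000000
Gen 14 (rule 57): 111111111111111
Gen 15 (rule 18): 000000000000000
Gen 16 (rule 57): 111111111111111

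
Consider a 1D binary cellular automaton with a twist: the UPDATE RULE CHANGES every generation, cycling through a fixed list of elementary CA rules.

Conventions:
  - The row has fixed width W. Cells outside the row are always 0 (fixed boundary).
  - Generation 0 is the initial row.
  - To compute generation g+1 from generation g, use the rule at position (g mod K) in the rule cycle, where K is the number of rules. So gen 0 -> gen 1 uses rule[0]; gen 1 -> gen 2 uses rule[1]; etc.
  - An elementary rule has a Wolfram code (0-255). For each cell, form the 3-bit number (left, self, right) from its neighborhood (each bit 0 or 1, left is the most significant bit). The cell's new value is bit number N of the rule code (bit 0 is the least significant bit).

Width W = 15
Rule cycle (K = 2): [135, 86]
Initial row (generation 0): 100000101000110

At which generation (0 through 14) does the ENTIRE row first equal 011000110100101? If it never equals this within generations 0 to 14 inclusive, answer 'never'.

Answer: never

Derivation:
Gen 0: 100000101000110
Gen 1 (rule 135): 101111101011000
Gen 2 (rule 86): 100000101001100
Gen 3 (rule 135): 101111101010001
Gen 4 (rule 86): 100000101011011
Gen 5 (rule 135): 101111101000000
Gen 6 (rule 86): 100000101100000
Gen 7 (rule 135): 101111100001111
Gen 8 (rule 86): 100000110010001
Gen 9 (rule 135): 101111000110111
Gen 10 (rule 86): 100001101010001
Gen 11 (rule 135): 101110001010111
Gen 12 (rule 86): 100011011010001
Gen 13 (rule 135): 101100000010111
Gen 14 (rule 86): 100110000110001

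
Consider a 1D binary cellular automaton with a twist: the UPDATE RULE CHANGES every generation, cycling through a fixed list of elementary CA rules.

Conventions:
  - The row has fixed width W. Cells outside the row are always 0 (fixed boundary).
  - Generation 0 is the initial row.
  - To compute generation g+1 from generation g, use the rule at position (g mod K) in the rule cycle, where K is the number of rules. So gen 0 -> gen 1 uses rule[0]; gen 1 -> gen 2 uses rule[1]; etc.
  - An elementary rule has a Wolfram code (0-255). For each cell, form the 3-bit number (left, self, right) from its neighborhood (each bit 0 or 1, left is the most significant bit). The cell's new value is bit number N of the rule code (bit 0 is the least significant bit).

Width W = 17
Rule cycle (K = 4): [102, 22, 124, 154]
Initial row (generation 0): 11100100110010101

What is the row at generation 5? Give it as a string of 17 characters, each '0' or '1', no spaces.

Gen 0: 11100100110010101
Gen 1 (rule 102): 00101101010111111
Gen 2 (rule 22): 01100001010000000
Gen 3 (rule 124): 01110001111000000
Gen 4 (rule 154): 11101011110100000
Gen 5 (rule 102): 00111100011100000

Answer: 00111100011100000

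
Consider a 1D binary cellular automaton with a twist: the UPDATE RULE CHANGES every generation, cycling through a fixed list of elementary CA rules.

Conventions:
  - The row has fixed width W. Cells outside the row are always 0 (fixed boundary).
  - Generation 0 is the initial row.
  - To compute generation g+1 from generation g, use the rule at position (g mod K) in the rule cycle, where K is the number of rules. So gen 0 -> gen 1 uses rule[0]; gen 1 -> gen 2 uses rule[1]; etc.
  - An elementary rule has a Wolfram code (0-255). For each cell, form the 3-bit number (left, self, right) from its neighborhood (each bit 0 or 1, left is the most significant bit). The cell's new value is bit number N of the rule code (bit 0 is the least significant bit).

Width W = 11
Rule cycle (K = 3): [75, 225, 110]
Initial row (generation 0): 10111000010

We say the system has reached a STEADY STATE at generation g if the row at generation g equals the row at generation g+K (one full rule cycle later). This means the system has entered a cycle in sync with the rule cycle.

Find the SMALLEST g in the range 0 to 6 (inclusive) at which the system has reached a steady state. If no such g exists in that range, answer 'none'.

Answer: none

Derivation:
Gen 0: 10111000010
Gen 1 (rule 75): 00101011100
Gen 2 (rule 225): 10010101101
Gen 3 (rule 110): 10111111111
Gen 4 (rule 75): 00100000001
Gen 5 (rule 225): 10001111100
Gen 6 (rule 110): 10011000100
Gen 7 (rule 75): 00111011001
Gen 8 (rule 225): 10011101000
Gen 9 (rule 110): 10110111000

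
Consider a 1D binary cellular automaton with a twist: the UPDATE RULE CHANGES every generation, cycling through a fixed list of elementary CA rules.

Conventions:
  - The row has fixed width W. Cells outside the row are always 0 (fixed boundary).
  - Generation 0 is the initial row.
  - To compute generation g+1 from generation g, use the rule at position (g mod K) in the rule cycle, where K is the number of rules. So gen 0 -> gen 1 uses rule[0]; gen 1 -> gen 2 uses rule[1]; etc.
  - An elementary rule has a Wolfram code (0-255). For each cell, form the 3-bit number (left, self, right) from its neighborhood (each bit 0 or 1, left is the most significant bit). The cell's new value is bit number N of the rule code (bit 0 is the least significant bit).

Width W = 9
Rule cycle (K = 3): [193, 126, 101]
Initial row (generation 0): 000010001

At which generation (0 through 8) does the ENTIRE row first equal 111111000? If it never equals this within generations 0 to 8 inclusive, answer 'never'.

Answer: 5

Derivation:
Gen 0: 000010001
Gen 1 (rule 193): 111000100
Gen 2 (rule 126): 101101110
Gen 3 (rule 101): 110110010
Gen 4 (rule 193): 010010000
Gen 5 (rule 126): 111111000
Gen 6 (rule 101): 000001011
Gen 7 (rule 193): 111100001
Gen 8 (rule 126): 100110011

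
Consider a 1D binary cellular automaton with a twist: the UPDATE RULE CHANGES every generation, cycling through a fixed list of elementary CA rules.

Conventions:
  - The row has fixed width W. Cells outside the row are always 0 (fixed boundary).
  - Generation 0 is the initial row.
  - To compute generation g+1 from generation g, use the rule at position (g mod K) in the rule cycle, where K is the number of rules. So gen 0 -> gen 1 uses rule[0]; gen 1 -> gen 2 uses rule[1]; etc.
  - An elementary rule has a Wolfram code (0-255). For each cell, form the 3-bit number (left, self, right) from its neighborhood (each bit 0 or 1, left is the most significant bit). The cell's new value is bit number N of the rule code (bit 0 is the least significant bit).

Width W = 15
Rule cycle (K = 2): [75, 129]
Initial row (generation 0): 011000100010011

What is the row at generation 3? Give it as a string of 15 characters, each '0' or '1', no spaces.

Answer: 100111111111100

Derivation:
Gen 0: 011000100010011
Gen 1 (rule 75): 111011001100111
Gen 2 (rule 129): 010000000000010
Gen 3 (rule 75): 100111111111100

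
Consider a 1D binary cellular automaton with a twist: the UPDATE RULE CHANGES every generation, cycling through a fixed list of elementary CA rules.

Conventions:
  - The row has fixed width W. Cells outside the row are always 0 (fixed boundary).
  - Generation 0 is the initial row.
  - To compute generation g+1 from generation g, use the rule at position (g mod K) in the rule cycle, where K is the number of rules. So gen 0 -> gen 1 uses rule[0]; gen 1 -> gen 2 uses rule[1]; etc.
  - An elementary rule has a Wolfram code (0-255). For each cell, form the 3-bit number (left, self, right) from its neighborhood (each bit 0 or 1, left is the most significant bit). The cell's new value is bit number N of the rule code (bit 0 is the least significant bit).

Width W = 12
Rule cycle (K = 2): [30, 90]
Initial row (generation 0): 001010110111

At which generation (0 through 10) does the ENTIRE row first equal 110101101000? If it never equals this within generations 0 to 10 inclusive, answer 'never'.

Gen 0: 001010110111
Gen 1 (rule 30): 011010100100
Gen 2 (rule 90): 111000011010
Gen 3 (rule 30): 100100110011
Gen 4 (rule 90): 011011111111
Gen 5 (rule 30): 110010000000
Gen 6 (rule 90): 111101000000
Gen 7 (rule 30): 100001100000
Gen 8 (rule 90): 010011110000
Gen 9 (rule 30): 111110001000
Gen 10 (rule 90): 100011010100

Answer: never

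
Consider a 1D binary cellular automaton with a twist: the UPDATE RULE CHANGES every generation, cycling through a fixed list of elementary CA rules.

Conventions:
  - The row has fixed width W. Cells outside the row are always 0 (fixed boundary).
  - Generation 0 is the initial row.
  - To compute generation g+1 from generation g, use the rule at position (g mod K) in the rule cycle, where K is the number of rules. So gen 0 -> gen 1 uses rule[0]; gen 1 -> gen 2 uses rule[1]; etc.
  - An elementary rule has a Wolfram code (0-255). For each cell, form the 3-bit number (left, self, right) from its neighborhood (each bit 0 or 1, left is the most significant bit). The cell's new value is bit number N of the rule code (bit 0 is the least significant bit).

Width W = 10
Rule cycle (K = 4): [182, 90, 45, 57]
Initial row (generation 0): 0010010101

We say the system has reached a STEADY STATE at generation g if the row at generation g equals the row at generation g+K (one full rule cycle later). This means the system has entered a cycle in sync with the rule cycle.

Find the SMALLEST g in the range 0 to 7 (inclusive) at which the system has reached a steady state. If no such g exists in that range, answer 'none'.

Answer: 5

Derivation:
Gen 0: 0010010101
Gen 1 (rule 182): 0111111111
Gen 2 (rule 90): 1100000001
Gen 3 (rule 45): 1001111101
Gen 4 (rule 57): 0101000010
Gen 5 (rule 182): 1111100111
Gen 6 (rule 90): 1000111101
Gen 7 (rule 45): 1010100011
Gen 8 (rule 57): 0101011010
Gen 9 (rule 182): 1111100111
Gen 10 (rule 90): 1000111101
Gen 11 (rule 45): 1010100011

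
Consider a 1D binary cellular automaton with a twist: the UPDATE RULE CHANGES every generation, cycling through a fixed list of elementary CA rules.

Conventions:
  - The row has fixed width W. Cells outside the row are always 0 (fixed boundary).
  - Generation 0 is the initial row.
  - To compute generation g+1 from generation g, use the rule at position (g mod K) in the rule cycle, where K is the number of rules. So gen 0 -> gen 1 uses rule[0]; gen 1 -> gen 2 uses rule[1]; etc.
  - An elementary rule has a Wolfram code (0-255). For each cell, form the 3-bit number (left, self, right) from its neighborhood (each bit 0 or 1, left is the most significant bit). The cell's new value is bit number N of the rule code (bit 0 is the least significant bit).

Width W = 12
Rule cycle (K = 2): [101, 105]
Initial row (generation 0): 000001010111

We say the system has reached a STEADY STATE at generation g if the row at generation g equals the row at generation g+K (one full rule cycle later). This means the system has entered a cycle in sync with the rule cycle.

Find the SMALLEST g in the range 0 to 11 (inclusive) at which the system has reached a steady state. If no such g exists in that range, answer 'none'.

Gen 0: 000001010111
Gen 1 (rule 101): 111101111001
Gen 2 (rule 105): 100111001000
Gen 3 (rule 101): 100001001011
Gen 4 (rule 105): 001100000111
Gen 5 (rule 101): 100101110001
Gen 6 (rule 105): 000011010100
Gen 7 (rule 101): 111001111101
Gen 8 (rule 105): 101001000110
Gen 9 (rule 101): 111001010010
Gen 10 (rule 105): 101000100000
Gen 11 (rule 101): 111010101111
Gen 12 (rule 105): 101101011001
Gen 13 (rule 101): 110111101001

Answer: none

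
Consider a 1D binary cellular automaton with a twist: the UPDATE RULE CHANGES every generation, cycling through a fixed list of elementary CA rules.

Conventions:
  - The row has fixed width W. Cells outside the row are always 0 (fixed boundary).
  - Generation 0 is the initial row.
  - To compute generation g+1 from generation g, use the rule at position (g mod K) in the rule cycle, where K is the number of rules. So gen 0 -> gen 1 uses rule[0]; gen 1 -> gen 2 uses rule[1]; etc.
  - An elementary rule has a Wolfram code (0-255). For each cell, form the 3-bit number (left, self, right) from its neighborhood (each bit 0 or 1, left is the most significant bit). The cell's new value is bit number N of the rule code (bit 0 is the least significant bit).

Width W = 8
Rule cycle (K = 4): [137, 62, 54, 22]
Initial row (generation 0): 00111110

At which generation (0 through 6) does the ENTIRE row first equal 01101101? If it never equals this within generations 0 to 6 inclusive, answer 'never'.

Gen 0: 00111110
Gen 1 (rule 137): 10111100
Gen 2 (rule 62): 11100010
Gen 3 (rule 54): 00010111
Gen 4 (rule 22): 00110000
Gen 5 (rule 137): 10100111
Gen 6 (rule 62): 11111100

Answer: never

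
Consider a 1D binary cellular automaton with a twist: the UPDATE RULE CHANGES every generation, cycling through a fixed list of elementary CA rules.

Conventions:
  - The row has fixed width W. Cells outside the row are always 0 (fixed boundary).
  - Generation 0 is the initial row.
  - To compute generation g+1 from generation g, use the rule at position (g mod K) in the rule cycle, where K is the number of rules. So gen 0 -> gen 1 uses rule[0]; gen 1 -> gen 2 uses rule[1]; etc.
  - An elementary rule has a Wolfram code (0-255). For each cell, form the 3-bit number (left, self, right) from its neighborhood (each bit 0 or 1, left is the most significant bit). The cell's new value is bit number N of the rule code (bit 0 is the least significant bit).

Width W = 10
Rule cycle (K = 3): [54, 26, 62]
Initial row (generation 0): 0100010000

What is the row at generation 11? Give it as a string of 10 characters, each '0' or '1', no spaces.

Answer: 0101101010

Derivation:
Gen 0: 0100010000
Gen 1 (rule 54): 1110111000
Gen 2 (rule 26): 1000100100
Gen 3 (rule 62): 1101111110
Gen 4 (rule 54): 0010000001
Gen 5 (rule 26): 0101000010
Gen 6 (rule 62): 1111100111
Gen 7 (rule 54): 0000011000
Gen 8 (rule 26): 0000110100
Gen 9 (rule 62): 0001101110
Gen 10 (rule 54): 0010010001
Gen 11 (rule 26): 0101101010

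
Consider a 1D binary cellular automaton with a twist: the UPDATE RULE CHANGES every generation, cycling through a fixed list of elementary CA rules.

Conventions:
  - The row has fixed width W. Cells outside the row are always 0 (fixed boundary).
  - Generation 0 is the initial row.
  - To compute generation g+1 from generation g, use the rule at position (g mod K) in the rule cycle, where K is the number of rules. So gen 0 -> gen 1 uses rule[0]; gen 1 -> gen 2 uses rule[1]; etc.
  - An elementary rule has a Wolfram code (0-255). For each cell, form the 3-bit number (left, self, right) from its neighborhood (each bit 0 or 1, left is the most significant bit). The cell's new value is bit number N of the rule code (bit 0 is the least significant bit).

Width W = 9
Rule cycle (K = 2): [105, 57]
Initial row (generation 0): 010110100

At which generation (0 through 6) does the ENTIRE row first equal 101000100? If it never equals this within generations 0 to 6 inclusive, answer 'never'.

Answer: 2

Derivation:
Gen 0: 010110100
Gen 1 (rule 105): 001111001
Gen 2 (rule 57): 101000100
Gen 3 (rule 105): 010010001
Gen 4 (rule 57): 001001100
Gen 5 (rule 105): 100001101
Gen 6 (rule 57): 011101010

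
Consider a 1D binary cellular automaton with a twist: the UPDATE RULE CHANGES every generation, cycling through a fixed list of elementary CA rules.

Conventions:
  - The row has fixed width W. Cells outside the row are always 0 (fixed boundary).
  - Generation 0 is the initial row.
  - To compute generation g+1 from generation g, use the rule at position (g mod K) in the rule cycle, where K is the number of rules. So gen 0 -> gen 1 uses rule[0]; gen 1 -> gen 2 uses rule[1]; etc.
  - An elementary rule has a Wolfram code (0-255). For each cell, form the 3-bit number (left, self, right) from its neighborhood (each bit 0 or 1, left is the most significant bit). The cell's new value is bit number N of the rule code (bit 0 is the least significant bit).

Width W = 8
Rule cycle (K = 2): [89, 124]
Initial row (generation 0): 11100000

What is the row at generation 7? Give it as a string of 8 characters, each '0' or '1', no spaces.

Gen 0: 11100000
Gen 1 (rule 89): 10111111
Gen 2 (rule 124): 11100001
Gen 3 (rule 89): 10111100
Gen 4 (rule 124): 11100110
Gen 5 (rule 89): 10110111
Gen 6 (rule 124): 11111101
Gen 7 (rule 89): 10000100

Answer: 10000100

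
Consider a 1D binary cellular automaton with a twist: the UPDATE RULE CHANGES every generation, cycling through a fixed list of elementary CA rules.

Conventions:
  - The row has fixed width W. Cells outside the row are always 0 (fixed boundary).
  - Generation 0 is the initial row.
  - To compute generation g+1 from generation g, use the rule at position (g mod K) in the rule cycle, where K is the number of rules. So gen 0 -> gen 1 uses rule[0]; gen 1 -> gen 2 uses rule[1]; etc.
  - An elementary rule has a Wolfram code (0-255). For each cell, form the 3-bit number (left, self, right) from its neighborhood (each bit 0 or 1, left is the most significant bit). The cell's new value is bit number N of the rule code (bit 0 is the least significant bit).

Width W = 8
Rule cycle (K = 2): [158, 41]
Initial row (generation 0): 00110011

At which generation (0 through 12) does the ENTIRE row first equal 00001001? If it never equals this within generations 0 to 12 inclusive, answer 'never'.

Answer: never

Derivation:
Gen 0: 00110011
Gen 1 (rule 158): 01101110
Gen 2 (rule 41): 01011000
Gen 3 (rule 158): 11010100
Gen 4 (rule 41): 10101001
Gen 5 (rule 158): 10101111
Gen 6 (rule 41): 01011000
Gen 7 (rule 158): 11010100
Gen 8 (rule 41): 10101001
Gen 9 (rule 158): 10101111
Gen 10 (rule 41): 01011000
Gen 11 (rule 158): 11010100
Gen 12 (rule 41): 10101001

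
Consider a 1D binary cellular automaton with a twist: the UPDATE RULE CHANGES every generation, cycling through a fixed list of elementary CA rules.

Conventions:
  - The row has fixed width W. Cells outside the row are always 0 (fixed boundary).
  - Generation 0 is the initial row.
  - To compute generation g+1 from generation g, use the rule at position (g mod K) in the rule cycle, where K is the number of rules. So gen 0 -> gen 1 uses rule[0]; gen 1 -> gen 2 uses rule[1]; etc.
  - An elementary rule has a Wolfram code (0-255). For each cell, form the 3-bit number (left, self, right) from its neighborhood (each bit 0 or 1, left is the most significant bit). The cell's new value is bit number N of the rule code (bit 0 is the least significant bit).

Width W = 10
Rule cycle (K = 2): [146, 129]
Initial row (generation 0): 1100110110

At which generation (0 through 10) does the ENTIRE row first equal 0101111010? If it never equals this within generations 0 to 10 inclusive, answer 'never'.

Answer: 9

Derivation:
Gen 0: 1100110110
Gen 1 (rule 146): 0011000001
Gen 2 (rule 129): 1000011100
Gen 3 (rule 146): 0100101010
Gen 4 (rule 129): 0000000000
Gen 5 (rule 146): 0000000000
Gen 6 (rule 129): 1111111111
Gen 7 (rule 146): 0111111110
Gen 8 (rule 129): 0011111100
Gen 9 (rule 146): 0101111010
Gen 10 (rule 129): 0000110000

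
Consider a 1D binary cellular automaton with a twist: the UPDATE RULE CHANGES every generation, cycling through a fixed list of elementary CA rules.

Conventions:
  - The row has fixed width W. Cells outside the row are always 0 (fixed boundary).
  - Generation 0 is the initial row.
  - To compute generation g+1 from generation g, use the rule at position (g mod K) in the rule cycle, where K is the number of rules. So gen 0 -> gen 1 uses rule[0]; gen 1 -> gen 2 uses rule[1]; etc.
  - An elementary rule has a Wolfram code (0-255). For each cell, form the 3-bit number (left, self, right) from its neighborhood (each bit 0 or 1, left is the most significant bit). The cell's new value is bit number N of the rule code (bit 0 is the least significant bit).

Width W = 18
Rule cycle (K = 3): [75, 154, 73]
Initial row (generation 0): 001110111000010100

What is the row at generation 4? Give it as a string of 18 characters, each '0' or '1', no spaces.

Gen 0: 001110111000010100
Gen 1 (rule 75): 111010101011100001
Gen 2 (rule 154): 110000000011010010
Gen 3 (rule 73): 110111111011000000
Gen 4 (rule 75): 110100001011011111

Answer: 110100001011011111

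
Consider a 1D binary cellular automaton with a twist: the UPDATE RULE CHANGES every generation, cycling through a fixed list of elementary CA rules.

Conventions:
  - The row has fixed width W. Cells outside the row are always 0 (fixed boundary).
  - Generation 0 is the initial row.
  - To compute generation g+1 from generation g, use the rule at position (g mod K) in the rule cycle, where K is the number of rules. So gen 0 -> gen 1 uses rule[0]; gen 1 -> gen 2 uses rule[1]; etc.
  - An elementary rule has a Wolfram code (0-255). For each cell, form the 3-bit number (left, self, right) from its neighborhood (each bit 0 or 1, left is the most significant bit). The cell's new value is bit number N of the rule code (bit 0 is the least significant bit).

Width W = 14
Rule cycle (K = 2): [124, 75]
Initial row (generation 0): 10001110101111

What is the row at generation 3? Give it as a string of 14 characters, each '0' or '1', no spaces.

Answer: 11111011001111

Derivation:
Gen 0: 10001110101111
Gen 1 (rule 124): 11001011111001
Gen 2 (rule 75): 11010010001010
Gen 3 (rule 124): 11111011001111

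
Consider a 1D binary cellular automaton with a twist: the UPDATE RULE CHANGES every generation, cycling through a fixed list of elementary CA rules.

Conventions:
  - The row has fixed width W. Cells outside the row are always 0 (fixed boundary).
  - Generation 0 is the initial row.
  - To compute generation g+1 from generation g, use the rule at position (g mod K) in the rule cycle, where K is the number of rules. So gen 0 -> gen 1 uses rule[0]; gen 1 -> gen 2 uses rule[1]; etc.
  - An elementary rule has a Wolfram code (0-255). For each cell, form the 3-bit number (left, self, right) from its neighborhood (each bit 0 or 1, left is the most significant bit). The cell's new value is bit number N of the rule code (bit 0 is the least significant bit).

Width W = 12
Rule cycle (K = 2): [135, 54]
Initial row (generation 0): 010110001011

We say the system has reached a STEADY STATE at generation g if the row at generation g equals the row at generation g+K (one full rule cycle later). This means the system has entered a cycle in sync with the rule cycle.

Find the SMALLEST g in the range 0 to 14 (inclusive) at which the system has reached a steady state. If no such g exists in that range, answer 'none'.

Answer: 13

Derivation:
Gen 0: 010110001011
Gen 1 (rule 135): 110000111000
Gen 2 (rule 54): 001001000100
Gen 3 (rule 135): 111011011101
Gen 4 (rule 54): 000100100011
Gen 5 (rule 135): 111101101100
Gen 6 (rule 54): 000010010010
Gen 7 (rule 135): 111110110110
Gen 8 (rule 54): 000001001001
Gen 9 (rule 135): 111111011011
Gen 10 (rule 54): 000000100100
Gen 11 (rule 135): 111111101101
Gen 12 (rule 54): 000000010011
Gen 13 (rule 135): 111111110100
Gen 14 (rule 54): 000000001110
Gen 15 (rule 135): 111111110100
Gen 16 (rule 54): 000000001110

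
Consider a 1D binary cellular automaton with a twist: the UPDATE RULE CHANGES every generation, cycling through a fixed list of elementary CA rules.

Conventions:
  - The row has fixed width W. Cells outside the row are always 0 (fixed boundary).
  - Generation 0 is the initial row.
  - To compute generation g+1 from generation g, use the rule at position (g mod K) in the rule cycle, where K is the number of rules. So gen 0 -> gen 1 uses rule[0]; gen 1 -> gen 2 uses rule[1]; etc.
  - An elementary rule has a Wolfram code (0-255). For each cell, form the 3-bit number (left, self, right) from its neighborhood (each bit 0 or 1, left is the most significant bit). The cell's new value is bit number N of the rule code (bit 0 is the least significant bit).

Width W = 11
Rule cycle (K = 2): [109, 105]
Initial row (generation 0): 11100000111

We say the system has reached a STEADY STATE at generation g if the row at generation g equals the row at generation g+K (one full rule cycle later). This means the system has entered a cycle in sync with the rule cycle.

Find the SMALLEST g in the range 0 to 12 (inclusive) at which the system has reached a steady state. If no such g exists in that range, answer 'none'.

Answer: 11

Derivation:
Gen 0: 11100000111
Gen 1 (rule 109): 10101110101
Gen 2 (rule 105): 01011011010
Gen 3 (rule 109): 01111111110
Gen 4 (rule 105): 01000000010
Gen 5 (rule 109): 01011111010
Gen 6 (rule 105): 00110001100
Gen 7 (rule 109): 10110101101
Gen 8 (rule 105): 01111011110
Gen 9 (rule 109): 01001110010
Gen 10 (rule 105): 00001010000
Gen 11 (rule 109): 11101110111
Gen 12 (rule 105): 10111011101
Gen 13 (rule 109): 11101110111
Gen 14 (rule 105): 10111011101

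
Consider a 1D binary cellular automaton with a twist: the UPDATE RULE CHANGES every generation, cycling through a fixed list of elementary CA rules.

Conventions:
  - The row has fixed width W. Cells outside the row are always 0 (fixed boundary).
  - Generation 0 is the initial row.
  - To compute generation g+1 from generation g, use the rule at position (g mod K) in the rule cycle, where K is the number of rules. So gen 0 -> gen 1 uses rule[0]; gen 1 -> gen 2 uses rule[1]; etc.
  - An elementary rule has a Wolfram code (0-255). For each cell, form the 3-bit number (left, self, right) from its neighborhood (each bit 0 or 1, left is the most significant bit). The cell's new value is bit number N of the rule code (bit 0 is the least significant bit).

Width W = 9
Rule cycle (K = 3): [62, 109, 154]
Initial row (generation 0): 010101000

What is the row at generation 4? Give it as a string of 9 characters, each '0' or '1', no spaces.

Answer: 111011100

Derivation:
Gen 0: 010101000
Gen 1 (rule 62): 111111100
Gen 2 (rule 109): 100000101
Gen 3 (rule 154): 010001000
Gen 4 (rule 62): 111011100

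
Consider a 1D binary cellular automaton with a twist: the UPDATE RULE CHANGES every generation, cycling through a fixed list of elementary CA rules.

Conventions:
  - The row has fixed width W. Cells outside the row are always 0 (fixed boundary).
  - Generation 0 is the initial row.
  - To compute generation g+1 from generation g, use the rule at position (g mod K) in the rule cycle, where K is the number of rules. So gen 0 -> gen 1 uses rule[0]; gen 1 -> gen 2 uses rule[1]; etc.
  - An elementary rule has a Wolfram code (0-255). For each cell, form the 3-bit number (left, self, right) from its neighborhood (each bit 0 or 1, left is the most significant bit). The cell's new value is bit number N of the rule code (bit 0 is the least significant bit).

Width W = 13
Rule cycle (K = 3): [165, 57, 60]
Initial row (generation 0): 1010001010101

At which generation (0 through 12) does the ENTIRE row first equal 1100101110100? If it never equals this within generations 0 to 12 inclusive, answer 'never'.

Answer: never

Derivation:
Gen 0: 1010001010101
Gen 1 (rule 165): 1110101111111
Gen 2 (rule 57): 1001011000000
Gen 3 (rule 60): 1101110100000
Gen 4 (rule 165): 0010101101111
Gen 5 (rule 57): 1001011011000
Gen 6 (rule 60): 1101110110100
Gen 7 (rule 165): 0010101001101
Gen 8 (rule 57): 1001010101010
Gen 9 (rule 60): 1101111111111
Gen 10 (rule 165): 0010111111110
Gen 11 (rule 57): 1001100000001
Gen 12 (rule 60): 1101010000001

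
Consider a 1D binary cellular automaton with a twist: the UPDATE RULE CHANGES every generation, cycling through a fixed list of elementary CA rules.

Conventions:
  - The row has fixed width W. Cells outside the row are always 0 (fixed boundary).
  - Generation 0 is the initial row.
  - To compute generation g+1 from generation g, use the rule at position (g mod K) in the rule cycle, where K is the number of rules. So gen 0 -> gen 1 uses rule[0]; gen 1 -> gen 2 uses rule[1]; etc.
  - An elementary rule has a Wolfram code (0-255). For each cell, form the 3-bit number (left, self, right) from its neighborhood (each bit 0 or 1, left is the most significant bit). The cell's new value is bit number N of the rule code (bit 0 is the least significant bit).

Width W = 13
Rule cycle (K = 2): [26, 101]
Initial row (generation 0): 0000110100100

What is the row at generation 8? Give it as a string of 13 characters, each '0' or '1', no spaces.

Gen 0: 0000110100100
Gen 1 (rule 26): 0001100011010
Gen 2 (rule 101): 1100101001110
Gen 3 (rule 26): 1011000111001
Gen 4 (rule 101): 1101010001001
Gen 5 (rule 26): 1000001010110
Gen 6 (rule 101): 1011101111010
Gen 7 (rule 26): 0010001000001
Gen 8 (rule 101): 1010101011101

Answer: 1010101011101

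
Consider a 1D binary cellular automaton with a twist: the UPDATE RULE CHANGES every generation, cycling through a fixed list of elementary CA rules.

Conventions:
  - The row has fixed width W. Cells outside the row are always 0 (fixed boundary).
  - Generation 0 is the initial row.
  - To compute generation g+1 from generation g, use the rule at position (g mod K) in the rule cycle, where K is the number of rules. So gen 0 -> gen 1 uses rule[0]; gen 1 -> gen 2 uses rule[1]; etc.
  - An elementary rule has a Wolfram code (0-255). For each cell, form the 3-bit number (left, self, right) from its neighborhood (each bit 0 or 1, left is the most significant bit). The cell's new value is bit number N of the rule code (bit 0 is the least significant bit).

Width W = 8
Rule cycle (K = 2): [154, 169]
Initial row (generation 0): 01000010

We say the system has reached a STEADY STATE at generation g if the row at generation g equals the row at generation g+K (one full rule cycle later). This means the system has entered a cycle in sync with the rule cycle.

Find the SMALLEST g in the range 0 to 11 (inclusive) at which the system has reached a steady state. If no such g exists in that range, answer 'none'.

Answer: 0

Derivation:
Gen 0: 01000010
Gen 1 (rule 154): 10100101
Gen 2 (rule 169): 01000010
Gen 3 (rule 154): 10100101
Gen 4 (rule 169): 01000010
Gen 5 (rule 154): 10100101
Gen 6 (rule 169): 01000010
Gen 7 (rule 154): 10100101
Gen 8 (rule 169): 01000010
Gen 9 (rule 154): 10100101
Gen 10 (rule 169): 01000010
Gen 11 (rule 154): 10100101
Gen 12 (rule 169): 01000010
Gen 13 (rule 154): 10100101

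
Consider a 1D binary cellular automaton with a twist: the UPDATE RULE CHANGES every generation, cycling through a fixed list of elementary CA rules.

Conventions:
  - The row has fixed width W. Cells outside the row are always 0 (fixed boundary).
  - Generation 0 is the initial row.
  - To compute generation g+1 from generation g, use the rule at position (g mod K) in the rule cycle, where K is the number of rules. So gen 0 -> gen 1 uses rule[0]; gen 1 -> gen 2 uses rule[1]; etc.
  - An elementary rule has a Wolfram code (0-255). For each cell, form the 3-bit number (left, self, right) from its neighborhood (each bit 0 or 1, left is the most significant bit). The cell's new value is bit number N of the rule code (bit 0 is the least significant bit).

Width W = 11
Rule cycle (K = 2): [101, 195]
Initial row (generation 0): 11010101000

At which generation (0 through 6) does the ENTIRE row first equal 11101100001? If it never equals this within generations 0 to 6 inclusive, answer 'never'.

Gen 0: 11010101000
Gen 1 (rule 101): 01111111011
Gen 2 (rule 195): 10111111001
Gen 3 (rule 101): 11000001001
Gen 4 (rule 195): 01011110010
Gen 5 (rule 101): 01100010010
Gen 6 (rule 195): 10101100100

Answer: never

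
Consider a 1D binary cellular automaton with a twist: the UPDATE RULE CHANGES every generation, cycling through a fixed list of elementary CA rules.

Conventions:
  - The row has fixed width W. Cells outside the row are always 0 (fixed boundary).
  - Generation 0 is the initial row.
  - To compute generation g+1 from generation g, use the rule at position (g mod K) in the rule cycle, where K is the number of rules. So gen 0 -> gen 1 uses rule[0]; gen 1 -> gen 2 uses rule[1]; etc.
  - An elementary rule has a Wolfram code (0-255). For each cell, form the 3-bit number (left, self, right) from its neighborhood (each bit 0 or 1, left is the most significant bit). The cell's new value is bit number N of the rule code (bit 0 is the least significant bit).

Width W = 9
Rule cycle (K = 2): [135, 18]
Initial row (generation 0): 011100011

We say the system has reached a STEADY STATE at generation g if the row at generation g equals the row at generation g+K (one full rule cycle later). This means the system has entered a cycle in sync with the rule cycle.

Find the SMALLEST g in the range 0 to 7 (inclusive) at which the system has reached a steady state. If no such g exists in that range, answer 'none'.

Gen 0: 011100011
Gen 1 (rule 135): 101001100
Gen 2 (rule 18): 000110010
Gen 3 (rule 135): 111000110
Gen 4 (rule 18): 000101001
Gen 5 (rule 135): 111101011
Gen 6 (rule 18): 000000000
Gen 7 (rule 135): 111111111
Gen 8 (rule 18): 000000000
Gen 9 (rule 135): 111111111

Answer: 6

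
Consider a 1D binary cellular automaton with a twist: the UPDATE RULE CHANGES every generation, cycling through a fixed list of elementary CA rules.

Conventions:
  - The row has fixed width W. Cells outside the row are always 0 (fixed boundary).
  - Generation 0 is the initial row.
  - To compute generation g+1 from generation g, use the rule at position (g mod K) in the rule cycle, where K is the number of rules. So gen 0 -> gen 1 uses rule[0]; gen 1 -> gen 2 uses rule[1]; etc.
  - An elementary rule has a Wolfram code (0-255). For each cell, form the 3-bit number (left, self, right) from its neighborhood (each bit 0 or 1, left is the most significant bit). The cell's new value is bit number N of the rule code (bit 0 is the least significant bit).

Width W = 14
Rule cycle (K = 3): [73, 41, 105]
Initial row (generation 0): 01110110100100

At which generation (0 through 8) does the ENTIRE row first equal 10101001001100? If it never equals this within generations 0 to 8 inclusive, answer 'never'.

Answer: never

Derivation:
Gen 0: 01110110100100
Gen 1 (rule 73): 01010110000001
Gen 2 (rule 41): 00101100111100
Gen 3 (rule 105): 10011100100101
Gen 4 (rule 73): 00010100000000
Gen 5 (rule 41): 11001001111111
Gen 6 (rule 105): 11000001000001
Gen 7 (rule 73): 11011100011100
Gen 8 (rule 41): 10110001010001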